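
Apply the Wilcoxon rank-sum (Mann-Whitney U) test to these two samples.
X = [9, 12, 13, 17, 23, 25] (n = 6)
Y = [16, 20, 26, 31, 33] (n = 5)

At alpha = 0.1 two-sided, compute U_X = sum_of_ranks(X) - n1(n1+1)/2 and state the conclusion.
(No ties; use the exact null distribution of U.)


Step 1: Combine and sort all 11 observations; assign midranks.
sorted (value, group): (9,X), (12,X), (13,X), (16,Y), (17,X), (20,Y), (23,X), (25,X), (26,Y), (31,Y), (33,Y)
ranks: 9->1, 12->2, 13->3, 16->4, 17->5, 20->6, 23->7, 25->8, 26->9, 31->10, 33->11
Step 2: Rank sum for X: R1 = 1 + 2 + 3 + 5 + 7 + 8 = 26.
Step 3: U_X = R1 - n1(n1+1)/2 = 26 - 6*7/2 = 26 - 21 = 5.
       U_Y = n1*n2 - U_X = 30 - 5 = 25.
Step 4: No ties, so the exact null distribution of U (based on enumerating the C(11,6) = 462 equally likely rank assignments) gives the two-sided p-value.
Step 5: p-value = 0.082251; compare to alpha = 0.1. reject H0.

U_X = 5, p = 0.082251, reject H0 at alpha = 0.1.


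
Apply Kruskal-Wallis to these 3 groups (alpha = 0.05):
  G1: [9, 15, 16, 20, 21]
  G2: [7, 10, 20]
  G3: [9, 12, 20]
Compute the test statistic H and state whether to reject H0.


Step 1: Combine all N = 11 observations and assign midranks.
sorted (value, group, rank): (7,G2,1), (9,G1,2.5), (9,G3,2.5), (10,G2,4), (12,G3,5), (15,G1,6), (16,G1,7), (20,G1,9), (20,G2,9), (20,G3,9), (21,G1,11)
Step 2: Sum ranks within each group.
R_1 = 35.5 (n_1 = 5)
R_2 = 14 (n_2 = 3)
R_3 = 16.5 (n_3 = 3)
Step 3: H = 12/(N(N+1)) * sum(R_i^2/n_i) - 3(N+1)
     = 12/(11*12) * (35.5^2/5 + 14^2/3 + 16.5^2/3) - 3*12
     = 0.090909 * 408.133 - 36
     = 1.103030.
Step 4: Ties present; correction factor C = 1 - 30/(11^3 - 11) = 0.977273. Corrected H = 1.103030 / 0.977273 = 1.128682.
Step 5: Under H0, H ~ chi^2(2); p-value = 0.568735.
Step 6: alpha = 0.05. fail to reject H0.

H = 1.1287, df = 2, p = 0.568735, fail to reject H0.


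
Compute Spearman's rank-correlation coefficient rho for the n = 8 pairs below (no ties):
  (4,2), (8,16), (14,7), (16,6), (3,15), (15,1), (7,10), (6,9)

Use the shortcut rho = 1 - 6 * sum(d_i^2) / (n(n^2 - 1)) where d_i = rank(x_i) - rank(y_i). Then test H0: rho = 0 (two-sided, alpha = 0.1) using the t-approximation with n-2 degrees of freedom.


Step 1: Rank x and y separately (midranks; no ties here).
rank(x): 4->2, 8->5, 14->6, 16->8, 3->1, 15->7, 7->4, 6->3
rank(y): 2->2, 16->8, 7->4, 6->3, 15->7, 1->1, 10->6, 9->5
Step 2: d_i = R_x(i) - R_y(i); compute d_i^2.
  (2-2)^2=0, (5-8)^2=9, (6-4)^2=4, (8-3)^2=25, (1-7)^2=36, (7-1)^2=36, (4-6)^2=4, (3-5)^2=4
sum(d^2) = 118.
Step 3: rho = 1 - 6*118 / (8*(8^2 - 1)) = 1 - 708/504 = -0.404762.
Step 4: Under H0, t = rho * sqrt((n-2)/(1-rho^2)) = -1.0842 ~ t(6).
Step 5: Two-sided p-value from the t-distribution with 6 df = 0.319889.
Step 6: alpha = 0.1. fail to reject H0.

rho = -0.4048, p = 0.319889, fail to reject H0 at alpha = 0.1.


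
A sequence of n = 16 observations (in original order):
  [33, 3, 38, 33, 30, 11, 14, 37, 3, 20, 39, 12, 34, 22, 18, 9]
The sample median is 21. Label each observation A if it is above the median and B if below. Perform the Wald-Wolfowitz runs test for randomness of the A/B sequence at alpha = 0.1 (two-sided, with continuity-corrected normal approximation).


Step 1: Compute median = 21; label A = above, B = below.
Labels in order: ABAAABBABBABAABB  (n_A = 8, n_B = 8)
Step 2: Count runs R = 10.
Step 3: Under H0 (random ordering), E[R] = 2*n_A*n_B/(n_A+n_B) + 1 = 2*8*8/16 + 1 = 9.0000.
        Var[R] = 2*n_A*n_B*(2*n_A*n_B - n_A - n_B) / ((n_A+n_B)^2 * (n_A+n_B-1)) = 14336/3840 = 3.7333.
        SD[R] = 1.9322.
Step 4: Continuity-corrected z = (R - 0.5 - E[R]) / SD[R] = (10 - 0.5 - 9.0000) / 1.9322 = 0.2588.
Step 5: Two-sided p-value via normal approximation = 2*(1 - Phi(|z|)) = 0.795809.
Step 6: alpha = 0.1. fail to reject H0.

R = 10, z = 0.2588, p = 0.795809, fail to reject H0.


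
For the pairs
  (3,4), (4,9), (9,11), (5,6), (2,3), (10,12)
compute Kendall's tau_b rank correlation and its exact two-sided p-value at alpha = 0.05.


Step 1: Enumerate the 15 unordered pairs (i,j) with i<j and classify each by sign(x_j-x_i) * sign(y_j-y_i).
  (1,2):dx=+1,dy=+5->C; (1,3):dx=+6,dy=+7->C; (1,4):dx=+2,dy=+2->C; (1,5):dx=-1,dy=-1->C
  (1,6):dx=+7,dy=+8->C; (2,3):dx=+5,dy=+2->C; (2,4):dx=+1,dy=-3->D; (2,5):dx=-2,dy=-6->C
  (2,6):dx=+6,dy=+3->C; (3,4):dx=-4,dy=-5->C; (3,5):dx=-7,dy=-8->C; (3,6):dx=+1,dy=+1->C
  (4,5):dx=-3,dy=-3->C; (4,6):dx=+5,dy=+6->C; (5,6):dx=+8,dy=+9->C
Step 2: C = 14, D = 1, total pairs = 15.
Step 3: tau = (C - D)/(n(n-1)/2) = (14 - 1)/15 = 0.866667.
Step 4: Exact two-sided p-value (enumerate n! = 720 permutations of y under H0): p = 0.016667.
Step 5: alpha = 0.05. reject H0.

tau_b = 0.8667 (C=14, D=1), p = 0.016667, reject H0.


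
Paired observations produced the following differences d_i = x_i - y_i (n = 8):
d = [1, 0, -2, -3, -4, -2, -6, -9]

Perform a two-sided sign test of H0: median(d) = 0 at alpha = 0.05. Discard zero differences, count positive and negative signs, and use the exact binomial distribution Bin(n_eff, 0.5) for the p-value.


Step 1: Discard zero differences. Original n = 8; n_eff = number of nonzero differences = 7.
Nonzero differences (with sign): +1, -2, -3, -4, -2, -6, -9
Step 2: Count signs: positive = 1, negative = 6.
Step 3: Under H0: P(positive) = 0.5, so the number of positives S ~ Bin(7, 0.5).
Step 4: Two-sided exact p-value = sum of Bin(7,0.5) probabilities at or below the observed probability = 0.125000.
Step 5: alpha = 0.05. fail to reject H0.

n_eff = 7, pos = 1, neg = 6, p = 0.125000, fail to reject H0.


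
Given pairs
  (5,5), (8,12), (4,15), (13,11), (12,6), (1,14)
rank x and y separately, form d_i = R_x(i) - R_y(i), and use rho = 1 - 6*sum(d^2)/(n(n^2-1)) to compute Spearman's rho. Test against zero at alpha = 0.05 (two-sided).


Step 1: Rank x and y separately (midranks; no ties here).
rank(x): 5->3, 8->4, 4->2, 13->6, 12->5, 1->1
rank(y): 5->1, 12->4, 15->6, 11->3, 6->2, 14->5
Step 2: d_i = R_x(i) - R_y(i); compute d_i^2.
  (3-1)^2=4, (4-4)^2=0, (2-6)^2=16, (6-3)^2=9, (5-2)^2=9, (1-5)^2=16
sum(d^2) = 54.
Step 3: rho = 1 - 6*54 / (6*(6^2 - 1)) = 1 - 324/210 = -0.542857.
Step 4: Under H0, t = rho * sqrt((n-2)/(1-rho^2)) = -1.2928 ~ t(4).
Step 5: Two-sided p-value from the t-distribution with 4 df = 0.265703.
Step 6: alpha = 0.05. fail to reject H0.

rho = -0.5429, p = 0.265703, fail to reject H0 at alpha = 0.05.


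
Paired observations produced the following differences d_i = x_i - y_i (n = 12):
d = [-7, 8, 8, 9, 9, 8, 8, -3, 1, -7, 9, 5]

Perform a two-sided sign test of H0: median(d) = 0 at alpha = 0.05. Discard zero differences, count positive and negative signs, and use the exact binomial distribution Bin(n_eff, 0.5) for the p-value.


Step 1: Discard zero differences. Original n = 12; n_eff = number of nonzero differences = 12.
Nonzero differences (with sign): -7, +8, +8, +9, +9, +8, +8, -3, +1, -7, +9, +5
Step 2: Count signs: positive = 9, negative = 3.
Step 3: Under H0: P(positive) = 0.5, so the number of positives S ~ Bin(12, 0.5).
Step 4: Two-sided exact p-value = sum of Bin(12,0.5) probabilities at or below the observed probability = 0.145996.
Step 5: alpha = 0.05. fail to reject H0.

n_eff = 12, pos = 9, neg = 3, p = 0.145996, fail to reject H0.


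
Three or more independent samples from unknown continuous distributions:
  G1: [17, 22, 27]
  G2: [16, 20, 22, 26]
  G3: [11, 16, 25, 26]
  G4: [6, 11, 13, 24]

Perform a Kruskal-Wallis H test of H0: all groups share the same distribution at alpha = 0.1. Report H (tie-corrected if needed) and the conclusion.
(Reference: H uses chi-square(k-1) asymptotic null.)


Step 1: Combine all N = 15 observations and assign midranks.
sorted (value, group, rank): (6,G4,1), (11,G3,2.5), (11,G4,2.5), (13,G4,4), (16,G2,5.5), (16,G3,5.5), (17,G1,7), (20,G2,8), (22,G1,9.5), (22,G2,9.5), (24,G4,11), (25,G3,12), (26,G2,13.5), (26,G3,13.5), (27,G1,15)
Step 2: Sum ranks within each group.
R_1 = 31.5 (n_1 = 3)
R_2 = 36.5 (n_2 = 4)
R_3 = 33.5 (n_3 = 4)
R_4 = 18.5 (n_4 = 4)
Step 3: H = 12/(N(N+1)) * sum(R_i^2/n_i) - 3(N+1)
     = 12/(15*16) * (31.5^2/3 + 36.5^2/4 + 33.5^2/4 + 18.5^2/4) - 3*16
     = 0.050000 * 1029.94 - 48
     = 3.496875.
Step 4: Ties present; correction factor C = 1 - 24/(15^3 - 15) = 0.992857. Corrected H = 3.496875 / 0.992857 = 3.522032.
Step 5: Under H0, H ~ chi^2(3); p-value = 0.317916.
Step 6: alpha = 0.1. fail to reject H0.

H = 3.5220, df = 3, p = 0.317916, fail to reject H0.


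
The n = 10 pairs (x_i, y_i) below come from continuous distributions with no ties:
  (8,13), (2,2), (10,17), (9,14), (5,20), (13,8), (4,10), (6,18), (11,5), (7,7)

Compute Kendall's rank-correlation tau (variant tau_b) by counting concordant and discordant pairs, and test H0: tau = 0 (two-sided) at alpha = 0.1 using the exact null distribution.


Step 1: Enumerate the 45 unordered pairs (i,j) with i<j and classify each by sign(x_j-x_i) * sign(y_j-y_i).
  (1,2):dx=-6,dy=-11->C; (1,3):dx=+2,dy=+4->C; (1,4):dx=+1,dy=+1->C; (1,5):dx=-3,dy=+7->D
  (1,6):dx=+5,dy=-5->D; (1,7):dx=-4,dy=-3->C; (1,8):dx=-2,dy=+5->D; (1,9):dx=+3,dy=-8->D
  (1,10):dx=-1,dy=-6->C; (2,3):dx=+8,dy=+15->C; (2,4):dx=+7,dy=+12->C; (2,5):dx=+3,dy=+18->C
  (2,6):dx=+11,dy=+6->C; (2,7):dx=+2,dy=+8->C; (2,8):dx=+4,dy=+16->C; (2,9):dx=+9,dy=+3->C
  (2,10):dx=+5,dy=+5->C; (3,4):dx=-1,dy=-3->C; (3,5):dx=-5,dy=+3->D; (3,6):dx=+3,dy=-9->D
  (3,7):dx=-6,dy=-7->C; (3,8):dx=-4,dy=+1->D; (3,9):dx=+1,dy=-12->D; (3,10):dx=-3,dy=-10->C
  (4,5):dx=-4,dy=+6->D; (4,6):dx=+4,dy=-6->D; (4,7):dx=-5,dy=-4->C; (4,8):dx=-3,dy=+4->D
  (4,9):dx=+2,dy=-9->D; (4,10):dx=-2,dy=-7->C; (5,6):dx=+8,dy=-12->D; (5,7):dx=-1,dy=-10->C
  (5,8):dx=+1,dy=-2->D; (5,9):dx=+6,dy=-15->D; (5,10):dx=+2,dy=-13->D; (6,7):dx=-9,dy=+2->D
  (6,8):dx=-7,dy=+10->D; (6,9):dx=-2,dy=-3->C; (6,10):dx=-6,dy=-1->C; (7,8):dx=+2,dy=+8->C
  (7,9):dx=+7,dy=-5->D; (7,10):dx=+3,dy=-3->D; (8,9):dx=+5,dy=-13->D; (8,10):dx=+1,dy=-11->D
  (9,10):dx=-4,dy=+2->D
Step 2: C = 22, D = 23, total pairs = 45.
Step 3: tau = (C - D)/(n(n-1)/2) = (22 - 23)/45 = -0.022222.
Step 4: Exact two-sided p-value (enumerate n! = 3628800 permutations of y under H0): p = 1.000000.
Step 5: alpha = 0.1. fail to reject H0.

tau_b = -0.0222 (C=22, D=23), p = 1.000000, fail to reject H0.


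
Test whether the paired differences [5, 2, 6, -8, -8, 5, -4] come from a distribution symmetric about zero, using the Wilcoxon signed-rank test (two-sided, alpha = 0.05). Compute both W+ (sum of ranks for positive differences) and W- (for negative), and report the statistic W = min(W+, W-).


Step 1: Drop any zero differences (none here) and take |d_i|.
|d| = [5, 2, 6, 8, 8, 5, 4]
Step 2: Midrank |d_i| (ties get averaged ranks).
ranks: |5|->3.5, |2|->1, |6|->5, |8|->6.5, |8|->6.5, |5|->3.5, |4|->2
Step 3: Attach original signs; sum ranks with positive sign and with negative sign.
W+ = 3.5 + 1 + 5 + 3.5 = 13
W- = 6.5 + 6.5 + 2 = 15
(Check: W+ + W- = 28 should equal n(n+1)/2 = 28.)
Step 4: Test statistic W = min(W+, W-) = 13.
Step 5: Ties in |d|, so use the tie-corrected normal approximation.
        E[W] = n(n+1)/4 = 7*8/4 = 14.
        Tie groups: |d|=5 (t=2), |d|=8 (t=2); sum(t^3 - t) = 12.
        Var[W] = n(n+1)(2n+1)/24 - sum(t^3-t)/48 = 840/24 - 12/48 = 34.75.
        z = (W - E[W]) / sqrt(Var[W]) = (13 - 14) / 5.8949 = -0.1696.
        Two-sided p = 2*Phi(z) = 0.865295.
Step 6: alpha = 0.05. fail to reject H0.

W+ = 13, W- = 15, W = min = 13, p = 0.865295, fail to reject H0.


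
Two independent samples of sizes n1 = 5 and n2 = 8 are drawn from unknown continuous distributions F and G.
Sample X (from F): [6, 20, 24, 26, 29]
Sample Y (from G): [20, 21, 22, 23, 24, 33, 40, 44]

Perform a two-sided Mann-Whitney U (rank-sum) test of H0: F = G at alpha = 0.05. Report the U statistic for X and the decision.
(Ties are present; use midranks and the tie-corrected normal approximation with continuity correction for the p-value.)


Step 1: Combine and sort all 13 observations; assign midranks.
sorted (value, group): (6,X), (20,X), (20,Y), (21,Y), (22,Y), (23,Y), (24,X), (24,Y), (26,X), (29,X), (33,Y), (40,Y), (44,Y)
ranks: 6->1, 20->2.5, 20->2.5, 21->4, 22->5, 23->6, 24->7.5, 24->7.5, 26->9, 29->10, 33->11, 40->12, 44->13
Step 2: Rank sum for X: R1 = 1 + 2.5 + 7.5 + 9 + 10 = 30.
Step 3: U_X = R1 - n1(n1+1)/2 = 30 - 5*6/2 = 30 - 15 = 15.
       U_Y = n1*n2 - U_X = 40 - 15 = 25.
Step 4: Ties are present, so use the tie-corrected normal approximation (with continuity correction) for the p-value.
Step 5: p-value = 0.508901; compare to alpha = 0.05. fail to reject H0.

U_X = 15, p = 0.508901, fail to reject H0 at alpha = 0.05.


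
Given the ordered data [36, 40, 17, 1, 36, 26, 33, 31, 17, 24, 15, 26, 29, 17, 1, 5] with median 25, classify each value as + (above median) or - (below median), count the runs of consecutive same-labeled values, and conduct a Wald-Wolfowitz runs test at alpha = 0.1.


Step 1: Compute median = 25; label A = above, B = below.
Labels in order: AABBAAAABBBAABBB  (n_A = 8, n_B = 8)
Step 2: Count runs R = 6.
Step 3: Under H0 (random ordering), E[R] = 2*n_A*n_B/(n_A+n_B) + 1 = 2*8*8/16 + 1 = 9.0000.
        Var[R] = 2*n_A*n_B*(2*n_A*n_B - n_A - n_B) / ((n_A+n_B)^2 * (n_A+n_B-1)) = 14336/3840 = 3.7333.
        SD[R] = 1.9322.
Step 4: Continuity-corrected z = (R + 0.5 - E[R]) / SD[R] = (6 + 0.5 - 9.0000) / 1.9322 = -1.2939.
Step 5: Two-sided p-value via normal approximation = 2*(1 - Phi(|z|)) = 0.195709.
Step 6: alpha = 0.1. fail to reject H0.

R = 6, z = -1.2939, p = 0.195709, fail to reject H0.


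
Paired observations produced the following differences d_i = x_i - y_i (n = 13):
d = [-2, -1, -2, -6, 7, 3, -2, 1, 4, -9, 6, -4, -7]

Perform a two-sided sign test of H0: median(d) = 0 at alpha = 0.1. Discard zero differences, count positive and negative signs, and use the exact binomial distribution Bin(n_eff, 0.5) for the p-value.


Step 1: Discard zero differences. Original n = 13; n_eff = number of nonzero differences = 13.
Nonzero differences (with sign): -2, -1, -2, -6, +7, +3, -2, +1, +4, -9, +6, -4, -7
Step 2: Count signs: positive = 5, negative = 8.
Step 3: Under H0: P(positive) = 0.5, so the number of positives S ~ Bin(13, 0.5).
Step 4: Two-sided exact p-value = sum of Bin(13,0.5) probabilities at or below the observed probability = 0.581055.
Step 5: alpha = 0.1. fail to reject H0.

n_eff = 13, pos = 5, neg = 8, p = 0.581055, fail to reject H0.


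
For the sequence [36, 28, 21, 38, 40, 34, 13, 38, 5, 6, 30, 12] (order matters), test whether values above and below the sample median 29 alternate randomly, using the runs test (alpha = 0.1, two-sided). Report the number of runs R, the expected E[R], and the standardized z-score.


Step 1: Compute median = 29; label A = above, B = below.
Labels in order: ABBAAABABBAB  (n_A = 6, n_B = 6)
Step 2: Count runs R = 8.
Step 3: Under H0 (random ordering), E[R] = 2*n_A*n_B/(n_A+n_B) + 1 = 2*6*6/12 + 1 = 7.0000.
        Var[R] = 2*n_A*n_B*(2*n_A*n_B - n_A - n_B) / ((n_A+n_B)^2 * (n_A+n_B-1)) = 4320/1584 = 2.7273.
        SD[R] = 1.6514.
Step 4: Continuity-corrected z = (R - 0.5 - E[R]) / SD[R] = (8 - 0.5 - 7.0000) / 1.6514 = 0.3028.
Step 5: Two-sided p-value via normal approximation = 2*(1 - Phi(|z|)) = 0.762069.
Step 6: alpha = 0.1. fail to reject H0.

R = 8, z = 0.3028, p = 0.762069, fail to reject H0.


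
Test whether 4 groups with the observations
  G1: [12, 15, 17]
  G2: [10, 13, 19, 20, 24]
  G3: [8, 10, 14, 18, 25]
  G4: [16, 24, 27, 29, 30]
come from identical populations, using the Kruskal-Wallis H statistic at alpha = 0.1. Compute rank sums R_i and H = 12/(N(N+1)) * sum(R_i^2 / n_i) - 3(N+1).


Step 1: Combine all N = 18 observations and assign midranks.
sorted (value, group, rank): (8,G3,1), (10,G2,2.5), (10,G3,2.5), (12,G1,4), (13,G2,5), (14,G3,6), (15,G1,7), (16,G4,8), (17,G1,9), (18,G3,10), (19,G2,11), (20,G2,12), (24,G2,13.5), (24,G4,13.5), (25,G3,15), (27,G4,16), (29,G4,17), (30,G4,18)
Step 2: Sum ranks within each group.
R_1 = 20 (n_1 = 3)
R_2 = 44 (n_2 = 5)
R_3 = 34.5 (n_3 = 5)
R_4 = 72.5 (n_4 = 5)
Step 3: H = 12/(N(N+1)) * sum(R_i^2/n_i) - 3(N+1)
     = 12/(18*19) * (20^2/3 + 44^2/5 + 34.5^2/5 + 72.5^2/5) - 3*19
     = 0.035088 * 1809.83 - 57
     = 6.502924.
Step 4: Ties present; correction factor C = 1 - 12/(18^3 - 18) = 0.997936. Corrected H = 6.502924 / 0.997936 = 6.516374.
Step 5: Under H0, H ~ chi^2(3); p-value = 0.089019.
Step 6: alpha = 0.1. reject H0.

H = 6.5164, df = 3, p = 0.089019, reject H0.


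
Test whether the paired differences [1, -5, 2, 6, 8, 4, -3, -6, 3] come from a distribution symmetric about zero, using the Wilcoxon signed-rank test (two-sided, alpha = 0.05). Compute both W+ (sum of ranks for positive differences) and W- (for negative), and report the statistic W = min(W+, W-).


Step 1: Drop any zero differences (none here) and take |d_i|.
|d| = [1, 5, 2, 6, 8, 4, 3, 6, 3]
Step 2: Midrank |d_i| (ties get averaged ranks).
ranks: |1|->1, |5|->6, |2|->2, |6|->7.5, |8|->9, |4|->5, |3|->3.5, |6|->7.5, |3|->3.5
Step 3: Attach original signs; sum ranks with positive sign and with negative sign.
W+ = 1 + 2 + 7.5 + 9 + 5 + 3.5 = 28
W- = 6 + 3.5 + 7.5 = 17
(Check: W+ + W- = 45 should equal n(n+1)/2 = 45.)
Step 4: Test statistic W = min(W+, W-) = 17.
Step 5: Ties in |d|, so use the tie-corrected normal approximation.
        E[W] = n(n+1)/4 = 9*10/4 = 22.5.
        Tie groups: |d|=3 (t=2), |d|=6 (t=2); sum(t^3 - t) = 12.
        Var[W] = n(n+1)(2n+1)/24 - sum(t^3-t)/48 = 1710/24 - 12/48 = 71.
        z = (W - E[W]) / sqrt(Var[W]) = (17 - 22.5) / 8.4261 = -0.6527.
        Two-sided p = 2*Phi(z) = 0.513930.
Step 6: alpha = 0.05. fail to reject H0.

W+ = 28, W- = 17, W = min = 17, p = 0.513930, fail to reject H0.


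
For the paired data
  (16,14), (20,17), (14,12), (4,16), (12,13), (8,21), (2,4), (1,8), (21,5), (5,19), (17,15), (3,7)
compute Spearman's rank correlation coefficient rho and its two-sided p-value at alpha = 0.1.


Step 1: Rank x and y separately (midranks; no ties here).
rank(x): 16->9, 20->11, 14->8, 4->4, 12->7, 8->6, 2->2, 1->1, 21->12, 5->5, 17->10, 3->3
rank(y): 14->7, 17->10, 12->5, 16->9, 13->6, 21->12, 4->1, 8->4, 5->2, 19->11, 15->8, 7->3
Step 2: d_i = R_x(i) - R_y(i); compute d_i^2.
  (9-7)^2=4, (11-10)^2=1, (8-5)^2=9, (4-9)^2=25, (7-6)^2=1, (6-12)^2=36, (2-1)^2=1, (1-4)^2=9, (12-2)^2=100, (5-11)^2=36, (10-8)^2=4, (3-3)^2=0
sum(d^2) = 226.
Step 3: rho = 1 - 6*226 / (12*(12^2 - 1)) = 1 - 1356/1716 = 0.209790.
Step 4: Under H0, t = rho * sqrt((n-2)/(1-rho^2)) = 0.6785 ~ t(10).
Step 5: Two-sided p-value from the t-distribution with 10 df = 0.512841.
Step 6: alpha = 0.1. fail to reject H0.

rho = 0.2098, p = 0.512841, fail to reject H0 at alpha = 0.1.


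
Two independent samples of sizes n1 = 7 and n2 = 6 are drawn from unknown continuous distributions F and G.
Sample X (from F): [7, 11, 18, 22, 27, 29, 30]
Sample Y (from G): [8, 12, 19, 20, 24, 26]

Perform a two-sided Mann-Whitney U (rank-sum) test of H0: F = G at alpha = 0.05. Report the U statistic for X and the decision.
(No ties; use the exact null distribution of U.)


Step 1: Combine and sort all 13 observations; assign midranks.
sorted (value, group): (7,X), (8,Y), (11,X), (12,Y), (18,X), (19,Y), (20,Y), (22,X), (24,Y), (26,Y), (27,X), (29,X), (30,X)
ranks: 7->1, 8->2, 11->3, 12->4, 18->5, 19->6, 20->7, 22->8, 24->9, 26->10, 27->11, 29->12, 30->13
Step 2: Rank sum for X: R1 = 1 + 3 + 5 + 8 + 11 + 12 + 13 = 53.
Step 3: U_X = R1 - n1(n1+1)/2 = 53 - 7*8/2 = 53 - 28 = 25.
       U_Y = n1*n2 - U_X = 42 - 25 = 17.
Step 4: No ties, so the exact null distribution of U (based on enumerating the C(13,7) = 1716 equally likely rank assignments) gives the two-sided p-value.
Step 5: p-value = 0.628205; compare to alpha = 0.05. fail to reject H0.

U_X = 25, p = 0.628205, fail to reject H0 at alpha = 0.05.


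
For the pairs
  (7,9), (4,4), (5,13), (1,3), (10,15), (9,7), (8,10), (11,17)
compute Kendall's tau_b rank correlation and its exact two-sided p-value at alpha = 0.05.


Step 1: Enumerate the 28 unordered pairs (i,j) with i<j and classify each by sign(x_j-x_i) * sign(y_j-y_i).
  (1,2):dx=-3,dy=-5->C; (1,3):dx=-2,dy=+4->D; (1,4):dx=-6,dy=-6->C; (1,5):dx=+3,dy=+6->C
  (1,6):dx=+2,dy=-2->D; (1,7):dx=+1,dy=+1->C; (1,8):dx=+4,dy=+8->C; (2,3):dx=+1,dy=+9->C
  (2,4):dx=-3,dy=-1->C; (2,5):dx=+6,dy=+11->C; (2,6):dx=+5,dy=+3->C; (2,7):dx=+4,dy=+6->C
  (2,8):dx=+7,dy=+13->C; (3,4):dx=-4,dy=-10->C; (3,5):dx=+5,dy=+2->C; (3,6):dx=+4,dy=-6->D
  (3,7):dx=+3,dy=-3->D; (3,8):dx=+6,dy=+4->C; (4,5):dx=+9,dy=+12->C; (4,6):dx=+8,dy=+4->C
  (4,7):dx=+7,dy=+7->C; (4,8):dx=+10,dy=+14->C; (5,6):dx=-1,dy=-8->C; (5,7):dx=-2,dy=-5->C
  (5,8):dx=+1,dy=+2->C; (6,7):dx=-1,dy=+3->D; (6,8):dx=+2,dy=+10->C; (7,8):dx=+3,dy=+7->C
Step 2: C = 23, D = 5, total pairs = 28.
Step 3: tau = (C - D)/(n(n-1)/2) = (23 - 5)/28 = 0.642857.
Step 4: Exact two-sided p-value (enumerate n! = 40320 permutations of y under H0): p = 0.031151.
Step 5: alpha = 0.05. reject H0.

tau_b = 0.6429 (C=23, D=5), p = 0.031151, reject H0.


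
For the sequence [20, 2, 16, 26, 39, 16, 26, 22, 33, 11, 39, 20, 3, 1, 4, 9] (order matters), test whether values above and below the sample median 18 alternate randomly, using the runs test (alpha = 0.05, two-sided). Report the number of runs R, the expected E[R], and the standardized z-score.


Step 1: Compute median = 18; label A = above, B = below.
Labels in order: ABBAABAAABAABBBB  (n_A = 8, n_B = 8)
Step 2: Count runs R = 8.
Step 3: Under H0 (random ordering), E[R] = 2*n_A*n_B/(n_A+n_B) + 1 = 2*8*8/16 + 1 = 9.0000.
        Var[R] = 2*n_A*n_B*(2*n_A*n_B - n_A - n_B) / ((n_A+n_B)^2 * (n_A+n_B-1)) = 14336/3840 = 3.7333.
        SD[R] = 1.9322.
Step 4: Continuity-corrected z = (R + 0.5 - E[R]) / SD[R] = (8 + 0.5 - 9.0000) / 1.9322 = -0.2588.
Step 5: Two-sided p-value via normal approximation = 2*(1 - Phi(|z|)) = 0.795809.
Step 6: alpha = 0.05. fail to reject H0.

R = 8, z = -0.2588, p = 0.795809, fail to reject H0.


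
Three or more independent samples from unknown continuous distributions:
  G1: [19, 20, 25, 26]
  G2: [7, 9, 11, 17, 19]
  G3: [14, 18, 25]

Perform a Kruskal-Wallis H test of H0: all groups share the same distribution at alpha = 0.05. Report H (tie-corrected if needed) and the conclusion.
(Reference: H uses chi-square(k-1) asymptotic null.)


Step 1: Combine all N = 12 observations and assign midranks.
sorted (value, group, rank): (7,G2,1), (9,G2,2), (11,G2,3), (14,G3,4), (17,G2,5), (18,G3,6), (19,G1,7.5), (19,G2,7.5), (20,G1,9), (25,G1,10.5), (25,G3,10.5), (26,G1,12)
Step 2: Sum ranks within each group.
R_1 = 39 (n_1 = 4)
R_2 = 18.5 (n_2 = 5)
R_3 = 20.5 (n_3 = 3)
Step 3: H = 12/(N(N+1)) * sum(R_i^2/n_i) - 3(N+1)
     = 12/(12*13) * (39^2/4 + 18.5^2/5 + 20.5^2/3) - 3*13
     = 0.076923 * 588.783 - 39
     = 6.291026.
Step 4: Ties present; correction factor C = 1 - 12/(12^3 - 12) = 0.993007. Corrected H = 6.291026 / 0.993007 = 6.335329.
Step 5: Under H0, H ~ chi^2(2); p-value = 0.042102.
Step 6: alpha = 0.05. reject H0.

H = 6.3353, df = 2, p = 0.042102, reject H0.


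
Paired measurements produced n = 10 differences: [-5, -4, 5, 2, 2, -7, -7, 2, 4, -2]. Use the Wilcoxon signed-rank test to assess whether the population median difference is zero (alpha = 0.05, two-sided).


Step 1: Drop any zero differences (none here) and take |d_i|.
|d| = [5, 4, 5, 2, 2, 7, 7, 2, 4, 2]
Step 2: Midrank |d_i| (ties get averaged ranks).
ranks: |5|->7.5, |4|->5.5, |5|->7.5, |2|->2.5, |2|->2.5, |7|->9.5, |7|->9.5, |2|->2.5, |4|->5.5, |2|->2.5
Step 3: Attach original signs; sum ranks with positive sign and with negative sign.
W+ = 7.5 + 2.5 + 2.5 + 2.5 + 5.5 = 20.5
W- = 7.5 + 5.5 + 9.5 + 9.5 + 2.5 = 34.5
(Check: W+ + W- = 55 should equal n(n+1)/2 = 55.)
Step 4: Test statistic W = min(W+, W-) = 20.5.
Step 5: Ties in |d|, so use the tie-corrected normal approximation.
        E[W] = n(n+1)/4 = 10*11/4 = 27.5.
        Tie groups: |d|=2 (t=4), |d|=4 (t=2), |d|=5 (t=2), |d|=7 (t=2); sum(t^3 - t) = 78.
        Var[W] = n(n+1)(2n+1)/24 - sum(t^3-t)/48 = 2310/24 - 78/48 = 94.625.
        z = (W - E[W]) / sqrt(Var[W]) = (20.5 - 27.5) / 9.7275 = -0.7196.
        Two-sided p = 2*Phi(z) = 0.471767.
Step 6: alpha = 0.05. fail to reject H0.

W+ = 20.5, W- = 34.5, W = min = 20.5, p = 0.471767, fail to reject H0.


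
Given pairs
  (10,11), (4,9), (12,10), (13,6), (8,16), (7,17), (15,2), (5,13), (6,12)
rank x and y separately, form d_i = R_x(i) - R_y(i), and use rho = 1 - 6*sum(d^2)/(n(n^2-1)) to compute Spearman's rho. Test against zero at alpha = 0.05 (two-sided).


Step 1: Rank x and y separately (midranks; no ties here).
rank(x): 10->6, 4->1, 12->7, 13->8, 8->5, 7->4, 15->9, 5->2, 6->3
rank(y): 11->5, 9->3, 10->4, 6->2, 16->8, 17->9, 2->1, 13->7, 12->6
Step 2: d_i = R_x(i) - R_y(i); compute d_i^2.
  (6-5)^2=1, (1-3)^2=4, (7-4)^2=9, (8-2)^2=36, (5-8)^2=9, (4-9)^2=25, (9-1)^2=64, (2-7)^2=25, (3-6)^2=9
sum(d^2) = 182.
Step 3: rho = 1 - 6*182 / (9*(9^2 - 1)) = 1 - 1092/720 = -0.516667.
Step 4: Under H0, t = rho * sqrt((n-2)/(1-rho^2)) = -1.5966 ~ t(7).
Step 5: Two-sided p-value from the t-distribution with 7 df = 0.154390.
Step 6: alpha = 0.05. fail to reject H0.

rho = -0.5167, p = 0.154390, fail to reject H0 at alpha = 0.05.


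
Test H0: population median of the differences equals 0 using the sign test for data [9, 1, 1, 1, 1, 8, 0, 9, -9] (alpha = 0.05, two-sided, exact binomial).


Step 1: Discard zero differences. Original n = 9; n_eff = number of nonzero differences = 8.
Nonzero differences (with sign): +9, +1, +1, +1, +1, +8, +9, -9
Step 2: Count signs: positive = 7, negative = 1.
Step 3: Under H0: P(positive) = 0.5, so the number of positives S ~ Bin(8, 0.5).
Step 4: Two-sided exact p-value = sum of Bin(8,0.5) probabilities at or below the observed probability = 0.070312.
Step 5: alpha = 0.05. fail to reject H0.

n_eff = 8, pos = 7, neg = 1, p = 0.070312, fail to reject H0.


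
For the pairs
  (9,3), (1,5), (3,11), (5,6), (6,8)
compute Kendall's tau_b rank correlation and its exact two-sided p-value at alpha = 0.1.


Step 1: Enumerate the 10 unordered pairs (i,j) with i<j and classify each by sign(x_j-x_i) * sign(y_j-y_i).
  (1,2):dx=-8,dy=+2->D; (1,3):dx=-6,dy=+8->D; (1,4):dx=-4,dy=+3->D; (1,5):dx=-3,dy=+5->D
  (2,3):dx=+2,dy=+6->C; (2,4):dx=+4,dy=+1->C; (2,5):dx=+5,dy=+3->C; (3,4):dx=+2,dy=-5->D
  (3,5):dx=+3,dy=-3->D; (4,5):dx=+1,dy=+2->C
Step 2: C = 4, D = 6, total pairs = 10.
Step 3: tau = (C - D)/(n(n-1)/2) = (4 - 6)/10 = -0.200000.
Step 4: Exact two-sided p-value (enumerate n! = 120 permutations of y under H0): p = 0.816667.
Step 5: alpha = 0.1. fail to reject H0.

tau_b = -0.2000 (C=4, D=6), p = 0.816667, fail to reject H0.


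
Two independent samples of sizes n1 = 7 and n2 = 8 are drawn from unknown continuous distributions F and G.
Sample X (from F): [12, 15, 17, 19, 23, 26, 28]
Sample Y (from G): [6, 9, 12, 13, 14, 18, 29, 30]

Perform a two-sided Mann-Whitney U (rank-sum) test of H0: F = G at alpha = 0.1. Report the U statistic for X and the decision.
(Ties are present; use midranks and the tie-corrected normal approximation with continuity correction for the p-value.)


Step 1: Combine and sort all 15 observations; assign midranks.
sorted (value, group): (6,Y), (9,Y), (12,X), (12,Y), (13,Y), (14,Y), (15,X), (17,X), (18,Y), (19,X), (23,X), (26,X), (28,X), (29,Y), (30,Y)
ranks: 6->1, 9->2, 12->3.5, 12->3.5, 13->5, 14->6, 15->7, 17->8, 18->9, 19->10, 23->11, 26->12, 28->13, 29->14, 30->15
Step 2: Rank sum for X: R1 = 3.5 + 7 + 8 + 10 + 11 + 12 + 13 = 64.5.
Step 3: U_X = R1 - n1(n1+1)/2 = 64.5 - 7*8/2 = 64.5 - 28 = 36.5.
       U_Y = n1*n2 - U_X = 56 - 36.5 = 19.5.
Step 4: Ties are present, so use the tie-corrected normal approximation (with continuity correction) for the p-value.
Step 5: p-value = 0.354109; compare to alpha = 0.1. fail to reject H0.

U_X = 36.5, p = 0.354109, fail to reject H0 at alpha = 0.1.


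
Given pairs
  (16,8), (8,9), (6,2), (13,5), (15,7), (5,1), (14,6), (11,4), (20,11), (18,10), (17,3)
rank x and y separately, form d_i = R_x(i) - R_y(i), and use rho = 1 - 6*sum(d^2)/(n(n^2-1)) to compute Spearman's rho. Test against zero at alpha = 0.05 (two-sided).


Step 1: Rank x and y separately (midranks; no ties here).
rank(x): 16->8, 8->3, 6->2, 13->5, 15->7, 5->1, 14->6, 11->4, 20->11, 18->10, 17->9
rank(y): 8->8, 9->9, 2->2, 5->5, 7->7, 1->1, 6->6, 4->4, 11->11, 10->10, 3->3
Step 2: d_i = R_x(i) - R_y(i); compute d_i^2.
  (8-8)^2=0, (3-9)^2=36, (2-2)^2=0, (5-5)^2=0, (7-7)^2=0, (1-1)^2=0, (6-6)^2=0, (4-4)^2=0, (11-11)^2=0, (10-10)^2=0, (9-3)^2=36
sum(d^2) = 72.
Step 3: rho = 1 - 6*72 / (11*(11^2 - 1)) = 1 - 432/1320 = 0.672727.
Step 4: Under H0, t = rho * sqrt((n-2)/(1-rho^2)) = 2.7277 ~ t(9).
Step 5: Two-sided p-value from the t-distribution with 9 df = 0.023313.
Step 6: alpha = 0.05. reject H0.

rho = 0.6727, p = 0.023313, reject H0 at alpha = 0.05.


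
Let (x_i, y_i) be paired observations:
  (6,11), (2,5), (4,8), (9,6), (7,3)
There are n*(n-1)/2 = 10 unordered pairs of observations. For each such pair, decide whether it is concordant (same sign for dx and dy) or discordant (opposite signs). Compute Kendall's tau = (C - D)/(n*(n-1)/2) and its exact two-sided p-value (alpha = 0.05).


Step 1: Enumerate the 10 unordered pairs (i,j) with i<j and classify each by sign(x_j-x_i) * sign(y_j-y_i).
  (1,2):dx=-4,dy=-6->C; (1,3):dx=-2,dy=-3->C; (1,4):dx=+3,dy=-5->D; (1,5):dx=+1,dy=-8->D
  (2,3):dx=+2,dy=+3->C; (2,4):dx=+7,dy=+1->C; (2,5):dx=+5,dy=-2->D; (3,4):dx=+5,dy=-2->D
  (3,5):dx=+3,dy=-5->D; (4,5):dx=-2,dy=-3->C
Step 2: C = 5, D = 5, total pairs = 10.
Step 3: tau = (C - D)/(n(n-1)/2) = (5 - 5)/10 = 0.000000.
Step 4: Exact two-sided p-value (enumerate n! = 120 permutations of y under H0): p = 1.000000.
Step 5: alpha = 0.05. fail to reject H0.

tau_b = 0.0000 (C=5, D=5), p = 1.000000, fail to reject H0.


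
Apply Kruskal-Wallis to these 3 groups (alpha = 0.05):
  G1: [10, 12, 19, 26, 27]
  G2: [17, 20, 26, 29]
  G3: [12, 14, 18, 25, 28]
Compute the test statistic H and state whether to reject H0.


Step 1: Combine all N = 14 observations and assign midranks.
sorted (value, group, rank): (10,G1,1), (12,G1,2.5), (12,G3,2.5), (14,G3,4), (17,G2,5), (18,G3,6), (19,G1,7), (20,G2,8), (25,G3,9), (26,G1,10.5), (26,G2,10.5), (27,G1,12), (28,G3,13), (29,G2,14)
Step 2: Sum ranks within each group.
R_1 = 33 (n_1 = 5)
R_2 = 37.5 (n_2 = 4)
R_3 = 34.5 (n_3 = 5)
Step 3: H = 12/(N(N+1)) * sum(R_i^2/n_i) - 3(N+1)
     = 12/(14*15) * (33^2/5 + 37.5^2/4 + 34.5^2/5) - 3*15
     = 0.057143 * 807.413 - 45
     = 1.137857.
Step 4: Ties present; correction factor C = 1 - 12/(14^3 - 14) = 0.995604. Corrected H = 1.137857 / 0.995604 = 1.142881.
Step 5: Under H0, H ~ chi^2(2); p-value = 0.564711.
Step 6: alpha = 0.05. fail to reject H0.

H = 1.1429, df = 2, p = 0.564711, fail to reject H0.


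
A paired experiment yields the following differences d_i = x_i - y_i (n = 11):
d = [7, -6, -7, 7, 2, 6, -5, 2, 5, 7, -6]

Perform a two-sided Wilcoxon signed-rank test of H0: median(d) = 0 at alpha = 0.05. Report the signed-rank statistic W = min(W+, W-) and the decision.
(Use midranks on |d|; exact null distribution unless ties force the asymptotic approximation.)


Step 1: Drop any zero differences (none here) and take |d_i|.
|d| = [7, 6, 7, 7, 2, 6, 5, 2, 5, 7, 6]
Step 2: Midrank |d_i| (ties get averaged ranks).
ranks: |7|->9.5, |6|->6, |7|->9.5, |7|->9.5, |2|->1.5, |6|->6, |5|->3.5, |2|->1.5, |5|->3.5, |7|->9.5, |6|->6
Step 3: Attach original signs; sum ranks with positive sign and with negative sign.
W+ = 9.5 + 9.5 + 1.5 + 6 + 1.5 + 3.5 + 9.5 = 41
W- = 6 + 9.5 + 3.5 + 6 = 25
(Check: W+ + W- = 66 should equal n(n+1)/2 = 66.)
Step 4: Test statistic W = min(W+, W-) = 25.
Step 5: Ties in |d|, so use the tie-corrected normal approximation.
        E[W] = n(n+1)/4 = 11*12/4 = 33.
        Tie groups: |d|=2 (t=2), |d|=5 (t=2), |d|=6 (t=3), |d|=7 (t=4); sum(t^3 - t) = 96.
        Var[W] = n(n+1)(2n+1)/24 - sum(t^3-t)/48 = 3036/24 - 96/48 = 124.5.
        z = (W - E[W]) / sqrt(Var[W]) = (25 - 33) / 11.1580 = -0.7170.
        Two-sided p = 2*Phi(z) = 0.473388.
Step 6: alpha = 0.05. fail to reject H0.

W+ = 41, W- = 25, W = min = 25, p = 0.473388, fail to reject H0.


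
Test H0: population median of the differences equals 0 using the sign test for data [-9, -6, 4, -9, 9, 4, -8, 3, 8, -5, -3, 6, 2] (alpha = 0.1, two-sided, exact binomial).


Step 1: Discard zero differences. Original n = 13; n_eff = number of nonzero differences = 13.
Nonzero differences (with sign): -9, -6, +4, -9, +9, +4, -8, +3, +8, -5, -3, +6, +2
Step 2: Count signs: positive = 7, negative = 6.
Step 3: Under H0: P(positive) = 0.5, so the number of positives S ~ Bin(13, 0.5).
Step 4: Two-sided exact p-value = sum of Bin(13,0.5) probabilities at or below the observed probability = 1.000000.
Step 5: alpha = 0.1. fail to reject H0.

n_eff = 13, pos = 7, neg = 6, p = 1.000000, fail to reject H0.


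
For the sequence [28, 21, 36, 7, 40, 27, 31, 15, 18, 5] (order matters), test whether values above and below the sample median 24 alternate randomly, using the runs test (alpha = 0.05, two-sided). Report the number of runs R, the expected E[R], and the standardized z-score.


Step 1: Compute median = 24; label A = above, B = below.
Labels in order: ABABAAABBB  (n_A = 5, n_B = 5)
Step 2: Count runs R = 6.
Step 3: Under H0 (random ordering), E[R] = 2*n_A*n_B/(n_A+n_B) + 1 = 2*5*5/10 + 1 = 6.0000.
        Var[R] = 2*n_A*n_B*(2*n_A*n_B - n_A - n_B) / ((n_A+n_B)^2 * (n_A+n_B-1)) = 2000/900 = 2.2222.
        SD[R] = 1.4907.
Step 4: R = E[R], so z = 0 with no continuity correction.
Step 5: Two-sided p-value via normal approximation = 2*(1 - Phi(|z|)) = 1.000000.
Step 6: alpha = 0.05. fail to reject H0.

R = 6, z = 0.0000, p = 1.000000, fail to reject H0.


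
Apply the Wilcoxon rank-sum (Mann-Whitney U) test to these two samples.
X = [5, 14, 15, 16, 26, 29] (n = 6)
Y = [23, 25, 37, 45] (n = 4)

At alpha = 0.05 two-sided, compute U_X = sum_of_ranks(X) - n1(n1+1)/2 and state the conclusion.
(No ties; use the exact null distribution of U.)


Step 1: Combine and sort all 10 observations; assign midranks.
sorted (value, group): (5,X), (14,X), (15,X), (16,X), (23,Y), (25,Y), (26,X), (29,X), (37,Y), (45,Y)
ranks: 5->1, 14->2, 15->3, 16->4, 23->5, 25->6, 26->7, 29->8, 37->9, 45->10
Step 2: Rank sum for X: R1 = 1 + 2 + 3 + 4 + 7 + 8 = 25.
Step 3: U_X = R1 - n1(n1+1)/2 = 25 - 6*7/2 = 25 - 21 = 4.
       U_Y = n1*n2 - U_X = 24 - 4 = 20.
Step 4: No ties, so the exact null distribution of U (based on enumerating the C(10,6) = 210 equally likely rank assignments) gives the two-sided p-value.
Step 5: p-value = 0.114286; compare to alpha = 0.05. fail to reject H0.

U_X = 4, p = 0.114286, fail to reject H0 at alpha = 0.05.


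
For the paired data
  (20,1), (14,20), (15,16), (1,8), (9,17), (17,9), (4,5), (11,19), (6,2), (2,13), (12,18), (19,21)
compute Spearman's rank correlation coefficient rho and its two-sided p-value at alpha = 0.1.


Step 1: Rank x and y separately (midranks; no ties here).
rank(x): 20->12, 14->8, 15->9, 1->1, 9->5, 17->10, 4->3, 11->6, 6->4, 2->2, 12->7, 19->11
rank(y): 1->1, 20->11, 16->7, 8->4, 17->8, 9->5, 5->3, 19->10, 2->2, 13->6, 18->9, 21->12
Step 2: d_i = R_x(i) - R_y(i); compute d_i^2.
  (12-1)^2=121, (8-11)^2=9, (9-7)^2=4, (1-4)^2=9, (5-8)^2=9, (10-5)^2=25, (3-3)^2=0, (6-10)^2=16, (4-2)^2=4, (2-6)^2=16, (7-9)^2=4, (11-12)^2=1
sum(d^2) = 218.
Step 3: rho = 1 - 6*218 / (12*(12^2 - 1)) = 1 - 1308/1716 = 0.237762.
Step 4: Under H0, t = rho * sqrt((n-2)/(1-rho^2)) = 0.7741 ~ t(10).
Step 5: Two-sided p-value from the t-distribution with 10 df = 0.456801.
Step 6: alpha = 0.1. fail to reject H0.

rho = 0.2378, p = 0.456801, fail to reject H0 at alpha = 0.1.


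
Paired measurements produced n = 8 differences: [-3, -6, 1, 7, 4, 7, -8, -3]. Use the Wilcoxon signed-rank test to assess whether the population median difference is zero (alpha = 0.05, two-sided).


Step 1: Drop any zero differences (none here) and take |d_i|.
|d| = [3, 6, 1, 7, 4, 7, 8, 3]
Step 2: Midrank |d_i| (ties get averaged ranks).
ranks: |3|->2.5, |6|->5, |1|->1, |7|->6.5, |4|->4, |7|->6.5, |8|->8, |3|->2.5
Step 3: Attach original signs; sum ranks with positive sign and with negative sign.
W+ = 1 + 6.5 + 4 + 6.5 = 18
W- = 2.5 + 5 + 8 + 2.5 = 18
(Check: W+ + W- = 36 should equal n(n+1)/2 = 36.)
Step 4: Test statistic W = min(W+, W-) = 18.
Step 5: Ties in |d|, so use the tie-corrected normal approximation.
        E[W] = n(n+1)/4 = 8*9/4 = 18.
        Tie groups: |d|=3 (t=2), |d|=7 (t=2); sum(t^3 - t) = 12.
        Var[W] = n(n+1)(2n+1)/24 - sum(t^3-t)/48 = 1224/24 - 12/48 = 50.75.
        z = (W - E[W]) / sqrt(Var[W]) = (18 - 18) / 7.1239 = 0.0000.
        Two-sided p = 2*Phi(z) = 1.000000.
Step 6: alpha = 0.05. fail to reject H0.

W+ = 18, W- = 18, W = min = 18, p = 1.000000, fail to reject H0.


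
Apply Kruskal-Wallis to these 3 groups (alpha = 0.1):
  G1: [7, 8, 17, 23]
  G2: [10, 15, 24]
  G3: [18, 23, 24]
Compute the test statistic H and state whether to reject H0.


Step 1: Combine all N = 10 observations and assign midranks.
sorted (value, group, rank): (7,G1,1), (8,G1,2), (10,G2,3), (15,G2,4), (17,G1,5), (18,G3,6), (23,G1,7.5), (23,G3,7.5), (24,G2,9.5), (24,G3,9.5)
Step 2: Sum ranks within each group.
R_1 = 15.5 (n_1 = 4)
R_2 = 16.5 (n_2 = 3)
R_3 = 23 (n_3 = 3)
Step 3: H = 12/(N(N+1)) * sum(R_i^2/n_i) - 3(N+1)
     = 12/(10*11) * (15.5^2/4 + 16.5^2/3 + 23^2/3) - 3*11
     = 0.109091 * 327.146 - 33
     = 2.688636.
Step 4: Ties present; correction factor C = 1 - 12/(10^3 - 10) = 0.987879. Corrected H = 2.688636 / 0.987879 = 2.721626.
Step 5: Under H0, H ~ chi^2(2); p-value = 0.256452.
Step 6: alpha = 0.1. fail to reject H0.

H = 2.7216, df = 2, p = 0.256452, fail to reject H0.


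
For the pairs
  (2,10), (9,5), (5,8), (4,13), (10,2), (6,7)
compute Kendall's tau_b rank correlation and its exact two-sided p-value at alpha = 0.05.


Step 1: Enumerate the 15 unordered pairs (i,j) with i<j and classify each by sign(x_j-x_i) * sign(y_j-y_i).
  (1,2):dx=+7,dy=-5->D; (1,3):dx=+3,dy=-2->D; (1,4):dx=+2,dy=+3->C; (1,5):dx=+8,dy=-8->D
  (1,6):dx=+4,dy=-3->D; (2,3):dx=-4,dy=+3->D; (2,4):dx=-5,dy=+8->D; (2,5):dx=+1,dy=-3->D
  (2,6):dx=-3,dy=+2->D; (3,4):dx=-1,dy=+5->D; (3,5):dx=+5,dy=-6->D; (3,6):dx=+1,dy=-1->D
  (4,5):dx=+6,dy=-11->D; (4,6):dx=+2,dy=-6->D; (5,6):dx=-4,dy=+5->D
Step 2: C = 1, D = 14, total pairs = 15.
Step 3: tau = (C - D)/(n(n-1)/2) = (1 - 14)/15 = -0.866667.
Step 4: Exact two-sided p-value (enumerate n! = 720 permutations of y under H0): p = 0.016667.
Step 5: alpha = 0.05. reject H0.

tau_b = -0.8667 (C=1, D=14), p = 0.016667, reject H0.


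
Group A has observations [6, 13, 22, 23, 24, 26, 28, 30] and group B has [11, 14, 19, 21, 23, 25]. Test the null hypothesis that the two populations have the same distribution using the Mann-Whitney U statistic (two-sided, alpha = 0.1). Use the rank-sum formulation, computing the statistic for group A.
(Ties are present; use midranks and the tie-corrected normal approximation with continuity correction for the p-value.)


Step 1: Combine and sort all 14 observations; assign midranks.
sorted (value, group): (6,X), (11,Y), (13,X), (14,Y), (19,Y), (21,Y), (22,X), (23,X), (23,Y), (24,X), (25,Y), (26,X), (28,X), (30,X)
ranks: 6->1, 11->2, 13->3, 14->4, 19->5, 21->6, 22->7, 23->8.5, 23->8.5, 24->10, 25->11, 26->12, 28->13, 30->14
Step 2: Rank sum for X: R1 = 1 + 3 + 7 + 8.5 + 10 + 12 + 13 + 14 = 68.5.
Step 3: U_X = R1 - n1(n1+1)/2 = 68.5 - 8*9/2 = 68.5 - 36 = 32.5.
       U_Y = n1*n2 - U_X = 48 - 32.5 = 15.5.
Step 4: Ties are present, so use the tie-corrected normal approximation (with continuity correction) for the p-value.
Step 5: p-value = 0.301168; compare to alpha = 0.1. fail to reject H0.

U_X = 32.5, p = 0.301168, fail to reject H0 at alpha = 0.1.


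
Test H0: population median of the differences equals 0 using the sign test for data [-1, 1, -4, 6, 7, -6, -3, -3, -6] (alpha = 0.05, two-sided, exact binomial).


Step 1: Discard zero differences. Original n = 9; n_eff = number of nonzero differences = 9.
Nonzero differences (with sign): -1, +1, -4, +6, +7, -6, -3, -3, -6
Step 2: Count signs: positive = 3, negative = 6.
Step 3: Under H0: P(positive) = 0.5, so the number of positives S ~ Bin(9, 0.5).
Step 4: Two-sided exact p-value = sum of Bin(9,0.5) probabilities at or below the observed probability = 0.507812.
Step 5: alpha = 0.05. fail to reject H0.

n_eff = 9, pos = 3, neg = 6, p = 0.507812, fail to reject H0.
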